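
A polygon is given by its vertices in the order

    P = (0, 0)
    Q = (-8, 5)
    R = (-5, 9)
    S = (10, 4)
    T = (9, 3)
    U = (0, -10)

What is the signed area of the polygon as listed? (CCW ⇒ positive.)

-126.5

Cross-terms: 0, -47, -110, -6, -90, 0  ⇒  Σ = -253
Signed area = Σ/2 = -126.5 (negative ⇒ clockwise traversal).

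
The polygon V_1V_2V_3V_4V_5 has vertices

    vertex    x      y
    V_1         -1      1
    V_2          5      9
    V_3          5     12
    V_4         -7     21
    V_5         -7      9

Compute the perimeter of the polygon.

|V_1V_2| = √((6)² + (8)²) = √100 = 10
|V_2V_3| = √((0)² + (3)²) = √9 = 3
|V_3V_4| = √((-12)² + (9)²) = √225 = 15
|V_4V_5| = √((0)² + (-12)²) = √144 = 12
|V_5V_1| = √((6)² + (-8)²) = √100 = 10
Perimeter = 10 + 3 + 15 + 12 + 10 = 50.

50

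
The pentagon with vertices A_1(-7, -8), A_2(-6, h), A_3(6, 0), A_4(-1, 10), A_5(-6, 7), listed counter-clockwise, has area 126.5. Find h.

-7

Write out the shoelace sum; only the two edges meeting at A_2 involve h:
2·Area = [((-7)·h − (-6)·(-8)) + ((-6)·0 − 6·h)] + 210
       = -13·h + 162 = 253
⇒ h = -7.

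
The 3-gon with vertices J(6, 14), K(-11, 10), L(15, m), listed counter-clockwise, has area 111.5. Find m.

Write out the shoelace sum; only the two edges meeting at L involve m:
2·Area = [((-11)·m − 15·10) + (15·14 − 6·m)] + 214
       = -17·m + 274 = 223
⇒ m = 3.

3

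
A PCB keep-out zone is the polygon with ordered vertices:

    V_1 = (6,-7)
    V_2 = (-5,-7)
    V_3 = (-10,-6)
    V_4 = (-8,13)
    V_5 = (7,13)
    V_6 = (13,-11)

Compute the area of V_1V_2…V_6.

Apply Gauss's area formula: 2A = Σ (x_i·y_{i+1} − x_{i+1}·y_i), indices taken mod 6.
V_1→V_2: (6)(-7) − (-5)(-7) = -77
V_2→V_3: (-5)(-6) − (-10)(-7) = -40
V_3→V_4: (-10)(13) − (-8)(-6) = -178
V_4→V_5: (-8)(13) − (7)(13) = -195
V_5→V_6: (7)(-11) − (13)(13) = -246
V_6→V_1: (13)(-7) − (6)(-11) = -25
Σ = -761
Area = |Σ|/2 = 380.5.

380.5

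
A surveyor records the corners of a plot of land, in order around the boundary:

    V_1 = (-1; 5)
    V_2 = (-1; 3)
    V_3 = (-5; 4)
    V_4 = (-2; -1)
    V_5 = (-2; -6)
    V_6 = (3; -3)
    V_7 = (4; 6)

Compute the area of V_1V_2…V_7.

58

Apply the shoelace formula: 2A = Σ (x_i·y_{i+1} − x_{i+1}·y_i), indices taken mod 7.
Σ = (2) + (11) + (13) + (10) + (24) + (30) + (26) = 116
Area = |Σ|/2 = 58.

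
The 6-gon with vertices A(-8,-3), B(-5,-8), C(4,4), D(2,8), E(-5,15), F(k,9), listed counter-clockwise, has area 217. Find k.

-14

Write out the shoelace sum; only the two edges meeting at F involve k:
2·Area = [((-5)·9 − k·15) + (k·(-3) − (-8)·9)] + 155
       = -18·k + 182 = 434
⇒ k = -14.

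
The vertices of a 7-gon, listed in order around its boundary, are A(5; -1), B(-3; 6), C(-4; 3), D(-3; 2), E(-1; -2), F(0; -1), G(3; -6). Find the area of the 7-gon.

Apply the surveyor's formula: 2A = Σ (x_i·y_{i+1} − x_{i+1}·y_i), indices taken mod 7.
Σ = (27) + (15) + (1) + (8) + (1) + (3) + (27) = 82
Area = |Σ|/2 = 41.

41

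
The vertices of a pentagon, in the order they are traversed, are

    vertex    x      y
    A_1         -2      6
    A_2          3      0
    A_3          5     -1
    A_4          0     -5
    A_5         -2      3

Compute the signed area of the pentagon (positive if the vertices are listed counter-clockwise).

Apply Gauss's area formula: 2A = Σ (x_i·y_{i+1} − x_{i+1}·y_i), indices taken mod 5.
Σ = (-18) + (-3) + (-25) + (-10) + (-6) = -62
Signed area = Σ/2 = -31 (negative ⇒ clockwise traversal).

-31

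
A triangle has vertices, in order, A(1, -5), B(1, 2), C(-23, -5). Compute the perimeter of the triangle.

56

|AB| = √((0)² + (7)²) = √49 = 7
|BC| = √((-24)² + (-7)²) = √625 = 25
|CA| = √((24)² + (0)²) = √576 = 24
Perimeter = 7 + 25 + 24 = 56.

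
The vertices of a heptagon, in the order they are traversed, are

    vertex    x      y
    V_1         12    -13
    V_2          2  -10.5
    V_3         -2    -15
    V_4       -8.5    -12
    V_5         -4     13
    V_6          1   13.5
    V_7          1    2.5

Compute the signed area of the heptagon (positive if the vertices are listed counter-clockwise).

-267

Σ = (-100) + (-51) + (-103.5) + (-158.5) + (-67) + (-11) + (-43) = -534
Signed area = Σ/2 = -267 (negative ⇒ clockwise traversal).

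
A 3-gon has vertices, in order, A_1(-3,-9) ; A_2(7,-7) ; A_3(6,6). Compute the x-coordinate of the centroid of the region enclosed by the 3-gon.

10/3

Apply Gauss's area formula. First the cross-terms c_i = x_i·y_{i+1} − x_{i+1}·y_i:
  84, 84, -36  ⇒  2A = 132, A = 66.
Then Σ (x_i + x_{i+1})·c_i = 1320, so x̄ = 1320 / (6·66) = 10/3.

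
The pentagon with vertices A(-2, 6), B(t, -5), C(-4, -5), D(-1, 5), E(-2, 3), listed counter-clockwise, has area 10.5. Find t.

Write out the shoelace sum; only the two edges meeting at B involve t:
2·Area = [((-2)·(-5) − t·6) + (t·(-5) − (-4)·(-5))] + -24
       = -11·t + -34 = 21
⇒ t = -5.

-5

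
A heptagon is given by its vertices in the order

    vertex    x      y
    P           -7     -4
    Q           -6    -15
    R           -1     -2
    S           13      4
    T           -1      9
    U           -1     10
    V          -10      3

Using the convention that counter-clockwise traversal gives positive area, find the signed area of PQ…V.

189

Σ = (81) + (-3) + (22) + (121) + (-1) + (97) + (61) = 378
Signed area = Σ/2 = 189 (positive ⇒ counter-clockwise traversal).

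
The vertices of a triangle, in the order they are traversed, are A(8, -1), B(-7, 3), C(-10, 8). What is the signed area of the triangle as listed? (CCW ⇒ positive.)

-31.5

Σ = (17) + (-26) + (-54) = -63
Signed area = Σ/2 = -31.5 (negative ⇒ clockwise traversal).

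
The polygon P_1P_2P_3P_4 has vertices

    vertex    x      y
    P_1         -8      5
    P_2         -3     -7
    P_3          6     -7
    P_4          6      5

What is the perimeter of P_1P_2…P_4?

|P_1P_2| = √((5)² + (-12)²) = √169 = 13
|P_2P_3| = √((9)² + (0)²) = √81 = 9
|P_3P_4| = √((0)² + (12)²) = √144 = 12
|P_4P_1| = √((-14)² + (0)²) = √196 = 14
Perimeter = 13 + 9 + 12 + 14 = 48.

48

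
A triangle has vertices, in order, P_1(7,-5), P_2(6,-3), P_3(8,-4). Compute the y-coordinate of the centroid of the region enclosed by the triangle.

Apply the shoelace formula. First the cross-terms c_i = x_i·y_{i+1} − x_{i+1}·y_i:
  9, 0, -12  ⇒  2A = -3, A = -1.5.
Then Σ (y_i + y_{i+1})·c_i = 36, so ȳ = 36 / (6·(-1.5)) = -4.

-4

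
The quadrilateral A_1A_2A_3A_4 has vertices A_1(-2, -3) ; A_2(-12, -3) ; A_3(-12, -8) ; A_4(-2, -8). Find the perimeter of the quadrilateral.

30

|A_1A_2| = √((-10)² + (0)²) = √100 = 10
|A_2A_3| = √((0)² + (-5)²) = √25 = 5
|A_3A_4| = √((10)² + (0)²) = √100 = 10
|A_4A_1| = √((0)² + (5)²) = √25 = 5
Perimeter = 10 + 5 + 10 + 5 = 30.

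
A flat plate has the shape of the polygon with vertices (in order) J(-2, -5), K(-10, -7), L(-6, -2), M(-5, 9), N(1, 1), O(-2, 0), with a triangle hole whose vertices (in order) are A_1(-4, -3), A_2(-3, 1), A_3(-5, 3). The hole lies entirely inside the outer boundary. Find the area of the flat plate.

Outer boundary:
Apply Gauss's area formula: 2A = Σ (x_i·y_{i+1} − x_{i+1}·y_i), indices taken mod 6.
J→K: (-2)(-7) − (-10)(-5) = -36
K→L: (-10)(-2) − (-6)(-7) = -22
L→M: (-6)(9) − (-5)(-2) = -64
M→N: (-5)(1) − (1)(9) = -14
N→O: (1)(0) − (-2)(1) = 2
O→J: (-2)(-5) − (-2)(0) = 10
Σ = -124
Area = |Σ|/2 = 62.
Hole:
Apply Gauss's area formula: 2A = Σ (x_i·y_{i+1} − x_{i+1}·y_i), indices taken mod 3.
A_1→A_2: (-4)(1) − (-3)(-3) = -13
A_2→A_3: (-3)(3) − (-5)(1) = -4
A_3→A_1: (-5)(-3) − (-4)(3) = 27
Σ = 10
Area = |Σ|/2 = 5.
Net area = 62 − 5 = 57.

57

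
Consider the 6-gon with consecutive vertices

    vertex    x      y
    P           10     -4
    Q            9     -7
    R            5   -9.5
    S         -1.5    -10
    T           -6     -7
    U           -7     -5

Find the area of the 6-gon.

Apply the surveyor's formula: 2A = Σ (x_i·y_{i+1} − x_{i+1}·y_i), indices taken mod 6.
Σ = (-34) + (-50.5) + (-64.25) + (-49.5) + (-19) + (78) = -139.25
Area = |Σ|/2 = 69.625.

69.625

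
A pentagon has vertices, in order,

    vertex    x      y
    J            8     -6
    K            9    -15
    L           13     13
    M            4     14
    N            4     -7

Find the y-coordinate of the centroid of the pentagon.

Apply the surveyor's formula. First the cross-terms c_i = x_i·y_{i+1} − x_{i+1}·y_i:
  -66, 312, 130, -84, 32  ⇒  2A = 324, A = 162.
Then Σ (y_i + y_{i+1})·c_i = 3268, so ȳ = 3268 / (6·162) = 817/243.

817/243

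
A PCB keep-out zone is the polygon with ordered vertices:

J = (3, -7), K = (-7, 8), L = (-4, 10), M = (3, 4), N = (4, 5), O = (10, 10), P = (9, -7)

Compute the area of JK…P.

Apply the shoelace (surveyor's) formula: 2A = Σ (x_i·y_{i+1} − x_{i+1}·y_i), indices taken mod 7.
Cross-terms: -25, -38, -46, -1, -10, -160, -42  ⇒  Σ = -322
Area = |Σ|/2 = 161.

161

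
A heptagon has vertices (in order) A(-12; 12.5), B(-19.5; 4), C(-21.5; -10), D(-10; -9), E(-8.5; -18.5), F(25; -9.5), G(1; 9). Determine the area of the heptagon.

Apply the shoelace (surveyor's) formula: 2A = Σ (x_i·y_{i+1} − x_{i+1}·y_i), indices taken mod 7.
A→B: (-12)(4) − (-19.5)(12.5) = 195.75
B→C: (-19.5)(-10) − (-21.5)(4) = 281
C→D: (-21.5)(-9) − (-10)(-10) = 93.5
D→E: (-10)(-18.5) − (-8.5)(-9) = 108.5
E→F: (-8.5)(-9.5) − (25)(-18.5) = 543.25
F→G: (25)(9) − (1)(-9.5) = 234.5
G→A: (1)(12.5) − (-12)(9) = 120.5
Σ = 1577
Area = |Σ|/2 = 788.5.

788.5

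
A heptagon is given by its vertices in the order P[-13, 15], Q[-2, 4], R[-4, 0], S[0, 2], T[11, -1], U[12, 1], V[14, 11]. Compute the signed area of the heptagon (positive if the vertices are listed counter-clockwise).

Cross-terms: -22, 16, -8, -22, 23, 118, 353  ⇒  Σ = 458
Signed area = Σ/2 = 229 (positive ⇒ counter-clockwise traversal).

229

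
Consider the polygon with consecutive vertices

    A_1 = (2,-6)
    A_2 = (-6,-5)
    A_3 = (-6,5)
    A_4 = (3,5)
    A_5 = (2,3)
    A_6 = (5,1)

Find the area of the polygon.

98.5

Σ = (-46) + (-60) + (-45) + (-1) + (-13) + (-32) = -197
Area = |Σ|/2 = 98.5.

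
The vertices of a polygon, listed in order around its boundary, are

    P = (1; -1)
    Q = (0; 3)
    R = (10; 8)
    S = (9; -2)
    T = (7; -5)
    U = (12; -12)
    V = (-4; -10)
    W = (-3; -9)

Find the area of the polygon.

Apply the surveyor's formula: 2A = Σ (x_i·y_{i+1} − x_{i+1}·y_i), indices taken mod 8.
Σ = (3) + (-30) + (-92) + (-31) + (-24) + (-168) + (6) + (12) = -324
Area = |Σ|/2 = 162.

162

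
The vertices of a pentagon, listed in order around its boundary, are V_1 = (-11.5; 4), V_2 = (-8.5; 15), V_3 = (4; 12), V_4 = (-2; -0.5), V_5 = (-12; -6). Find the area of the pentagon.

194.75

Apply Gauss's area formula: 2A = Σ (x_i·y_{i+1} − x_{i+1}·y_i), indices taken mod 5.
V_1→V_2: (-11.5)(15) − (-8.5)(4) = -138.5
V_2→V_3: (-8.5)(12) − (4)(15) = -162
V_3→V_4: (4)(-0.5) − (-2)(12) = 22
V_4→V_5: (-2)(-6) − (-12)(-0.5) = 6
V_5→V_1: (-12)(4) − (-11.5)(-6) = -117
Σ = -389.5
Area = |Σ|/2 = 194.75.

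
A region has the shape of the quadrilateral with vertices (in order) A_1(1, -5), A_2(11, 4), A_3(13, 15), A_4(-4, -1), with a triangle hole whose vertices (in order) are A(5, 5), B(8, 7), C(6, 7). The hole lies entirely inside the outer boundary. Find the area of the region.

Outer boundary:
Σ = (59) + (113) + (47) + (21) = 240
Area = |Σ|/2 = 120.
Hole:
Apply the shoelace (surveyor's) formula: 2A = Σ (x_i·y_{i+1} − x_{i+1}·y_i), indices taken mod 3.
Cross-terms: -5, 14, -5  ⇒  Σ = 4
Area = |Σ|/2 = 2.
Net area = 120 − 2 = 118.

118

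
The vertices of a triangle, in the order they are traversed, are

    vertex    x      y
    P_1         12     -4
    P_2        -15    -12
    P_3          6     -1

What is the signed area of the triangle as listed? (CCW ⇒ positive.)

-64.5

P_1→P_2: (12)(-12) − (-15)(-4) = -204
P_2→P_3: (-15)(-1) − (6)(-12) = 87
P_3→P_1: (6)(-4) − (12)(-1) = -12
Σ = -129
Signed area = Σ/2 = -64.5 (negative ⇒ clockwise traversal).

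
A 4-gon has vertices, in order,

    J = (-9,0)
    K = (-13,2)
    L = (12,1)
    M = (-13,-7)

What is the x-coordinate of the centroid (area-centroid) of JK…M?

-10/3

Apply the shoelace formula. First the cross-terms c_i = x_i·y_{i+1} − x_{i+1}·y_i:
  -18, -37, -71, -63  ⇒  2A = -189, A = -94.5.
Then Σ (x_i + x_{i+1})·c_i = 1890, so x̄ = 1890 / (6·(-94.5)) = -10/3.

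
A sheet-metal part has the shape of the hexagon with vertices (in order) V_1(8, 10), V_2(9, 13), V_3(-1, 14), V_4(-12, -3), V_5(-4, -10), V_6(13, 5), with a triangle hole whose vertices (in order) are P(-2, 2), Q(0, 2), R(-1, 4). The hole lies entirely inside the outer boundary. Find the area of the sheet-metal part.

314

Outer boundary:
Apply the shoelace formula: 2A = Σ (x_i·y_{i+1} − x_{i+1}·y_i), indices taken mod 6.
Cross-terms: 14, 139, 171, 108, 110, 90  ⇒  Σ = 632
Area = |Σ|/2 = 316.
Hole:
Σ = (-4) + (2) + (6) = 4
Area = |Σ|/2 = 2.
Net area = 316 − 2 = 314.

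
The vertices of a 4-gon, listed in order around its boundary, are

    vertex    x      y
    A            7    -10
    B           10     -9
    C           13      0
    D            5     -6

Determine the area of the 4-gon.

34

Apply the surveyor's formula: 2A = Σ (x_i·y_{i+1} − x_{i+1}·y_i), indices taken mod 4.
Σ = (37) + (117) + (-78) + (-8) = 68
Area = |Σ|/2 = 34.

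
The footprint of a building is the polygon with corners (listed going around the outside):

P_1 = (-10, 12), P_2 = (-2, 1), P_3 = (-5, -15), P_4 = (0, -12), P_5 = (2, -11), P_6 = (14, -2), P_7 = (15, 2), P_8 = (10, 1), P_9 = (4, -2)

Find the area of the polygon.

170

Apply the surveyor's formula: 2A = Σ (x_i·y_{i+1} − x_{i+1}·y_i), indices taken mod 9.
Σ = (14) + (35) + (60) + (24) + (150) + (58) + (-5) + (-24) + (28) = 340
Area = |Σ|/2 = 170.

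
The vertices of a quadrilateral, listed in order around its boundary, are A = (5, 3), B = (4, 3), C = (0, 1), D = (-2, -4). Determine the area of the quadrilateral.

11.5

Σ = (3) + (4) + (2) + (14) = 23
Area = |Σ|/2 = 11.5.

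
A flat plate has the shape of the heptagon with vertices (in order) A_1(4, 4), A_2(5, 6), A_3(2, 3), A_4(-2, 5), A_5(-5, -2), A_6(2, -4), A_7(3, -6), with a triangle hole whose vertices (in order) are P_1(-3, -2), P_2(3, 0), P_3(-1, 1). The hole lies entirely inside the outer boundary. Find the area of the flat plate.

Outer boundary:
Apply the shoelace formula: 2A = Σ (x_i·y_{i+1} − x_{i+1}·y_i), indices taken mod 7.
Σ = (4) + (3) + (16) + (29) + (24) + (0) + (36) = 112
Area = |Σ|/2 = 56.
Hole:
Apply the shoelace (surveyor's) formula: 2A = Σ (x_i·y_{i+1} − x_{i+1}·y_i), indices taken mod 3.
Σ = (6) + (3) + (5) = 14
Area = |Σ|/2 = 7.
Net area = 56 − 7 = 49.

49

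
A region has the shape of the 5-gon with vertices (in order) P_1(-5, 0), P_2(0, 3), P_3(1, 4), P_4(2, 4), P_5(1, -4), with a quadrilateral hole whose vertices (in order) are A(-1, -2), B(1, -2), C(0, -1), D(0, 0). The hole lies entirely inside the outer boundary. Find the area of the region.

25.5

Outer boundary:
Apply Gauss's area formula: 2A = Σ (x_i·y_{i+1} − x_{i+1}·y_i), indices taken mod 5.
Cross-terms: -15, -3, -4, -12, -20  ⇒  Σ = -54
Area = |Σ|/2 = 27.
Hole:
Apply the shoelace formula: 2A = Σ (x_i·y_{i+1} − x_{i+1}·y_i), indices taken mod 4.
Cross-terms: 4, -1, 0, 0  ⇒  Σ = 3
Area = |Σ|/2 = 1.5.
Net area = 27 − 1.5 = 25.5.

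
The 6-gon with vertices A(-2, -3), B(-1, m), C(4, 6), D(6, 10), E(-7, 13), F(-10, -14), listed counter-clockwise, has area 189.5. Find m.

-1

Write out the shoelace sum; only the two edges meeting at B involve m:
2·Area = [((-2)·m − (-1)·(-3)) + ((-1)·6 − 4·m)] + 382
       = -6·m + 373 = 379
⇒ m = -1.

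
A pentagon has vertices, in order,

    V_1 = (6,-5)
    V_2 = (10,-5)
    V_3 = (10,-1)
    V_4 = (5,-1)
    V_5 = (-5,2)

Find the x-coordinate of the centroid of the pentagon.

Apply Gauss's area formula. First the cross-terms c_i = x_i·y_{i+1} − x_{i+1}·y_i:
  20, 40, -5, 5, 13  ⇒  2A = 73, A = 36.5.
Then Σ (x_i + x_{i+1})·c_i = 1058, so x̄ = 1058 / (6·36.5) = 1058/219.

1058/219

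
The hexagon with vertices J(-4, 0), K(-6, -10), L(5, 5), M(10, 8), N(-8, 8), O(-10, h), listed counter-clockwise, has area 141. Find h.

Write out the shoelace sum; only the two edges meeting at O involve h:
2·Area = [((-8)·h − (-10)·8) + ((-10)·0 − (-4)·h)] + 194
       = -4·h + 274 = 282
⇒ h = -2.

-2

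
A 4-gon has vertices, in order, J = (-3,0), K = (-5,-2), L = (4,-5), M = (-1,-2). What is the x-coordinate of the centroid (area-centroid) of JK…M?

Apply the surveyor's formula. First the cross-terms c_i = x_i·y_{i+1} − x_{i+1}·y_i:
  6, 33, -13, -6  ⇒  2A = 20, A = 10.
Then Σ (x_i + x_{i+1})·c_i = -96, so x̄ = -96 / (6·10) = -1.6.

-1.6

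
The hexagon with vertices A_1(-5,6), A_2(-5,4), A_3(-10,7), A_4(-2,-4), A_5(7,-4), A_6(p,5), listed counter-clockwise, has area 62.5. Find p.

The doubled signed area Σ (x_i y_{i+1} − x_{i+1} y_i) is linear in p.
With p=0 it equals 165; the coefficient of p is 10 (from the two edges through A_6).
So 10·p + 165 = 2·62.5 = 125 ⇒ p = -4.

-4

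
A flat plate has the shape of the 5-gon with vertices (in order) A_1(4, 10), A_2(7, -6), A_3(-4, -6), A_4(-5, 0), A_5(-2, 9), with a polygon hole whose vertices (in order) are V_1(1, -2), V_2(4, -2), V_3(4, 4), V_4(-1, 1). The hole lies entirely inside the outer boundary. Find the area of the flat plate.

126

Outer boundary:
Apply the shoelace (surveyor's) formula: 2A = Σ (x_i·y_{i+1} − x_{i+1}·y_i), indices taken mod 5.
Σ = (-94) + (-66) + (-30) + (-45) + (-56) = -291
Area = |Σ|/2 = 145.5.
Hole:
Apply the shoelace (surveyor's) formula: 2A = Σ (x_i·y_{i+1} − x_{i+1}·y_i), indices taken mod 4.
V_1→V_2: (1)(-2) − (4)(-2) = 6
V_2→V_3: (4)(4) − (4)(-2) = 24
V_3→V_4: (4)(1) − (-1)(4) = 8
V_4→V_1: (-1)(-2) − (1)(1) = 1
Σ = 39
Area = |Σ|/2 = 19.5.
Net area = 145.5 − 19.5 = 126.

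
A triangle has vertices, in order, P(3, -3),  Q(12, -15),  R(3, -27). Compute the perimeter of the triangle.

|PQ| = √((9)² + (-12)²) = √225 = 15
|QR| = √((-9)² + (-12)²) = √225 = 15
|RP| = √((0)² + (24)²) = √576 = 24
Perimeter = 15 + 15 + 24 = 54.

54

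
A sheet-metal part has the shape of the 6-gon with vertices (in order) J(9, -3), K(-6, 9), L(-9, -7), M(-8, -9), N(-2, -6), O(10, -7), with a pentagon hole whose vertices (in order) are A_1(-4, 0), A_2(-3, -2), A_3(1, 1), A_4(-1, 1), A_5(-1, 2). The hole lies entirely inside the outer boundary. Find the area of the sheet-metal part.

Outer boundary:
Apply Gauss's area formula: 2A = Σ (x_i·y_{i+1} − x_{i+1}·y_i), indices taken mod 6.
Cross-terms: 63, 123, 25, 30, 74, 33  ⇒  Σ = 348
Area = |Σ|/2 = 174.
Hole:
Apply the surveyor's formula: 2A = Σ (x_i·y_{i+1} − x_{i+1}·y_i), indices taken mod 5.
A_1→A_2: (-4)(-2) − (-3)(0) = 8
A_2→A_3: (-3)(1) − (1)(-2) = -1
A_3→A_4: (1)(1) − (-1)(1) = 2
A_4→A_5: (-1)(2) − (-1)(1) = -1
A_5→A_1: (-1)(0) − (-4)(2) = 8
Σ = 16
Area = |Σ|/2 = 8.
Net area = 174 − 8 = 166.

166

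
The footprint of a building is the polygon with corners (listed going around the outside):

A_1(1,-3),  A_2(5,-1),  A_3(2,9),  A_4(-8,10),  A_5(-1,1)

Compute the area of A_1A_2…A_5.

78.5

A_1→A_2: (1)(-1) − (5)(-3) = 14
A_2→A_3: (5)(9) − (2)(-1) = 47
A_3→A_4: (2)(10) − (-8)(9) = 92
A_4→A_5: (-8)(1) − (-1)(10) = 2
A_5→A_1: (-1)(-3) − (1)(1) = 2
Σ = 157
Area = |Σ|/2 = 78.5.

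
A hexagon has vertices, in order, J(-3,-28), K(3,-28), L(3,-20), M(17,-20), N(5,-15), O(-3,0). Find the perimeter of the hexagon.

86

|JK| = √((6)² + (0)²) = √36 = 6
|KL| = √((0)² + (8)²) = √64 = 8
|LM| = √((14)² + (0)²) = √196 = 14
|MN| = √((-12)² + (5)²) = √169 = 13
|NO| = √((-8)² + (15)²) = √289 = 17
|OJ| = √((0)² + (-28)²) = √784 = 28
Perimeter = 6 + 8 + 14 + 13 + 17 + 28 = 86.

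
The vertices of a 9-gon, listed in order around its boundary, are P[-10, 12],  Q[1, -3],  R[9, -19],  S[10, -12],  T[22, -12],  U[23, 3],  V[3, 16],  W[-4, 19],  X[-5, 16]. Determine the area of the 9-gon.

Cross-terms: 18, 8, 82, 144, 342, 359, 121, 31, 100  ⇒  Σ = 1205
Area = |Σ|/2 = 602.5.

602.5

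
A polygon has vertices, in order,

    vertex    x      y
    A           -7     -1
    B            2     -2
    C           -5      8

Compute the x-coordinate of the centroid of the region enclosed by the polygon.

-10/3

Apply the surveyor's formula. First the cross-terms c_i = x_i·y_{i+1} − x_{i+1}·y_i:
  16, 6, 61  ⇒  2A = 83, A = 41.5.
Then Σ (x_i + x_{i+1})·c_i = -830, so x̄ = -830 / (6·41.5) = -10/3.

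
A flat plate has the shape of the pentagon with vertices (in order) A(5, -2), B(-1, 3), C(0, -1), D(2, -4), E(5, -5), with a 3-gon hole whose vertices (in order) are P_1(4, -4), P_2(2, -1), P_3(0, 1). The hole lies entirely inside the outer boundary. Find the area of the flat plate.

Outer boundary:
Cross-terms: 13, 1, 2, 10, 15  ⇒  Σ = 41
Area = |Σ|/2 = 20.5.
Hole:
Cross-terms: 4, 2, -4  ⇒  Σ = 2
Area = |Σ|/2 = 1.
Net area = 20.5 − 1 = 19.5.

19.5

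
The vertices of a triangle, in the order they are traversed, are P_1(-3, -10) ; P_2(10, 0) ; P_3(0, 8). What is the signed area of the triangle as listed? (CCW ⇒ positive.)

Apply the shoelace formula: 2A = Σ (x_i·y_{i+1} − x_{i+1}·y_i), indices taken mod 3.
Cross-terms: 100, 80, 24  ⇒  Σ = 204
Signed area = Σ/2 = 102 (positive ⇒ counter-clockwise traversal).

102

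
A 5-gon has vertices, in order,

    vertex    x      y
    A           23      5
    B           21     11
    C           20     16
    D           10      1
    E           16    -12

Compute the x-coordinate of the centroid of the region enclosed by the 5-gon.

Apply the shoelace formula. First the cross-terms c_i = x_i·y_{i+1} − x_{i+1}·y_i:
  148, 116, -140, -136, 356  ⇒  2A = 344, A = 172.
Then Σ (x_i + x_{i+1})·c_i = 17416, so x̄ = 17416 / (6·172) = 2177/129.

2177/129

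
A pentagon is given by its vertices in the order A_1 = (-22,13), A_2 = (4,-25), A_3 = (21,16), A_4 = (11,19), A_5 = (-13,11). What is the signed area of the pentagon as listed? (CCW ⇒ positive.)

Σ = (498) + (589) + (223) + (368) + (73) = 1751
Signed area = Σ/2 = 875.5 (positive ⇒ counter-clockwise traversal).

875.5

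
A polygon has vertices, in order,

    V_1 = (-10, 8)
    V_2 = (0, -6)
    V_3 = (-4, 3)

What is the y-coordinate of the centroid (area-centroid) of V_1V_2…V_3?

5/3

Apply Gauss's area formula. First the cross-terms c_i = x_i·y_{i+1} − x_{i+1}·y_i:
  60, -24, -2  ⇒  2A = 34, A = 17.
Then Σ (y_i + y_{i+1})·c_i = 170, so ȳ = 170 / (6·17) = 5/3.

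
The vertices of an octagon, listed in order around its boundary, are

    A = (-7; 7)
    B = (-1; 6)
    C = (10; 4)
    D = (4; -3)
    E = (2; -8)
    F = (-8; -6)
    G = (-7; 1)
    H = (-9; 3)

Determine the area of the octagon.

175.5

Apply the surveyor's formula: 2A = Σ (x_i·y_{i+1} − x_{i+1}·y_i), indices taken mod 8.
Σ = (-35) + (-64) + (-46) + (-26) + (-76) + (-50) + (-12) + (-42) = -351
Area = |Σ|/2 = 175.5.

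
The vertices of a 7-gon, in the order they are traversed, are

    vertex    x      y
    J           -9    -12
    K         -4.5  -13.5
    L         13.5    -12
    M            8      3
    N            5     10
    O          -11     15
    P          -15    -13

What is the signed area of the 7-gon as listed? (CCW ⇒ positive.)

J→K: (-9)(-13.5) − (-4.5)(-12) = 67.5
K→L: (-4.5)(-12) − (13.5)(-13.5) = 236.25
L→M: (13.5)(3) − (8)(-12) = 136.5
M→N: (8)(10) − (5)(3) = 65
N→O: (5)(15) − (-11)(10) = 185
O→P: (-11)(-13) − (-15)(15) = 368
P→J: (-15)(-12) − (-9)(-13) = 63
Σ = 1121.25
Signed area = Σ/2 = 560.625 (positive ⇒ counter-clockwise traversal).

560.625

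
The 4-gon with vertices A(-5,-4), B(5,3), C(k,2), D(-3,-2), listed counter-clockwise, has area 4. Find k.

The doubled signed area Σ (x_i y_{i+1} − x_{i+1} y_i) is linear in k.
With k=0 it equals 23; the coefficient of k is -5 (from the two edges through C).
So -5·k + 23 = 2·4 = 8 ⇒ k = 3.

3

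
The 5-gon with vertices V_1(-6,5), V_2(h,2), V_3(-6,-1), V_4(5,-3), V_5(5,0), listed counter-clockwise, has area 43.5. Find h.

-4

The doubled signed area Σ (x_i y_{i+1} − x_{i+1} y_i) is linear in h.
With h=0 it equals 63; the coefficient of h is -6 (from the two edges through V_2).
So -6·h + 63 = 2·43.5 = 87 ⇒ h = -4.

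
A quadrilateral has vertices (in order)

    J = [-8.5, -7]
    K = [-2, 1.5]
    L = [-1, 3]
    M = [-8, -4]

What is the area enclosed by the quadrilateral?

9.375

Apply the shoelace formula: 2A = Σ (x_i·y_{i+1} − x_{i+1}·y_i), indices taken mod 4.
Cross-terms: -26.75, -4.5, 28, 22  ⇒  Σ = 18.75
Area = |Σ|/2 = 9.375.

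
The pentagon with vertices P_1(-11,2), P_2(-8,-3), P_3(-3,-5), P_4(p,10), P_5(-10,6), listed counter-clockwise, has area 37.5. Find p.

-11

Write out the shoelace sum; only the two edges meeting at P_4 involve p:
2·Area = [((-3)·10 − p·(-5)) + (p·6 − (-10)·10)] + 126
       = 11·p + 196 = 75
⇒ p = -11.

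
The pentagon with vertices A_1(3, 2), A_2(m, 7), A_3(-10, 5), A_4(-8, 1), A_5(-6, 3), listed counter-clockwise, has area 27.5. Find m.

-9

The doubled signed area Σ (x_i y_{i+1} − x_{i+1} y_i) is linear in m.
With m=0 it equals 82; the coefficient of m is 3 (from the two edges through A_2).
So 3·m + 82 = 2·27.5 = 55 ⇒ m = -9.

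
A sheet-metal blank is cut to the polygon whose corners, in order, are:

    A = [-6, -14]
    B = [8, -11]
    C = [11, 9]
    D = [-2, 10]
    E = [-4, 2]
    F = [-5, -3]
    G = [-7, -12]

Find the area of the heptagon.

Apply the surveyor's formula: 2A = Σ (x_i·y_{i+1} − x_{i+1}·y_i), indices taken mod 7.
Cross-terms: 178, 193, 128, 36, 22, 39, 26  ⇒  Σ = 622
Area = |Σ|/2 = 311.

311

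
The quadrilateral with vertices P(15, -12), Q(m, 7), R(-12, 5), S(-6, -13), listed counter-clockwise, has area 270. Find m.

-6

Write out the shoelace sum; only the two edges meeting at Q involve m:
2·Area = [(15·7 − m·(-12)) + (m·5 − (-12)·7)] + 453
       = 17·m + 642 = 540
⇒ m = -6.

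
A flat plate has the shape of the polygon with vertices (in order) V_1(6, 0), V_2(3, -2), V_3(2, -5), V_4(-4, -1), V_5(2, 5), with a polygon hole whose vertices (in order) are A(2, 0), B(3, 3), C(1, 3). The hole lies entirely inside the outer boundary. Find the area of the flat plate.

43.5

Outer boundary:
Cross-terms: -12, -11, -22, -18, -30  ⇒  Σ = -93
Area = |Σ|/2 = 46.5.
Hole:
Σ = (6) + (6) + (-6) = 6
Area = |Σ|/2 = 3.
Net area = 46.5 − 3 = 43.5.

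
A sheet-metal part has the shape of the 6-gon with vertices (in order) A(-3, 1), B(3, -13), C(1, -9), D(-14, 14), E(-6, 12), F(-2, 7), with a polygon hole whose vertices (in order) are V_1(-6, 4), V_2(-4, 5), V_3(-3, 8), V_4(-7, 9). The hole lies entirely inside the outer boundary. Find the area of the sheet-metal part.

Outer boundary:
Σ = (36) + (-14) + (-112) + (-84) + (-18) + (19) = -173
Area = |Σ|/2 = 86.5.
Hole:
Cross-terms: -14, -17, 29, 26  ⇒  Σ = 24
Area = |Σ|/2 = 12.
Net area = 86.5 − 12 = 74.5.

74.5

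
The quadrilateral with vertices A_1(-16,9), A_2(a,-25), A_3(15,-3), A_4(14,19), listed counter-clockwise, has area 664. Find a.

Write out the shoelace sum; only the two edges meeting at A_2 involve a:
2·Area = [((-16)·(-25) − a·9) + (a·(-3) − 15·(-25))] + 757
       = -12·a + 1532 = 1328
⇒ a = 17.

17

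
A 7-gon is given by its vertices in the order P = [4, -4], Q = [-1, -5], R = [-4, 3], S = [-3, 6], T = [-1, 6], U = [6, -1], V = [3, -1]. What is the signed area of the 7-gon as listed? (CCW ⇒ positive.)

-60

Apply the surveyor's formula: 2A = Σ (x_i·y_{i+1} − x_{i+1}·y_i), indices taken mod 7.
Σ = (-24) + (-23) + (-15) + (-12) + (-35) + (-3) + (-8) = -120
Signed area = Σ/2 = -60 (negative ⇒ clockwise traversal).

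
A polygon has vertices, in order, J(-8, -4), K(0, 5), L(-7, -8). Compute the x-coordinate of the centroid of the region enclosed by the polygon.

-5

Apply the shoelace formula. First the cross-terms c_i = x_i·y_{i+1} − x_{i+1}·y_i:
  -40, 35, -36  ⇒  2A = -41, A = -20.5.
Then Σ (x_i + x_{i+1})·c_i = 615, so x̄ = 615 / (6·(-20.5)) = -5.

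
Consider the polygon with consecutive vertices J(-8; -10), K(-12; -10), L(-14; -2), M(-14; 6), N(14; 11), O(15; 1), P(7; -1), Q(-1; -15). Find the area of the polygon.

Σ = (-40) + (-116) + (-112) + (-238) + (-151) + (-22) + (-106) + (-110) = -895
Area = |Σ|/2 = 447.5.

447.5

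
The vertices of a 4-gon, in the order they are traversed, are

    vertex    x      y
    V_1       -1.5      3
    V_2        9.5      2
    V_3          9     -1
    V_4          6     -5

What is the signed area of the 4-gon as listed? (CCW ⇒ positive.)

-43.75

Apply the shoelace formula: 2A = Σ (x_i·y_{i+1} − x_{i+1}·y_i), indices taken mod 4.
Σ = (-31.5) + (-27.5) + (-39) + (10.5) = -87.5
Signed area = Σ/2 = -43.75 (negative ⇒ clockwise traversal).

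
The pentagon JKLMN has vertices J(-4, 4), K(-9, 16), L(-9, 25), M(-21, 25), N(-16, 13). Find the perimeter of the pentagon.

62

|JK| = √((-5)² + (12)²) = √169 = 13
|KL| = √((0)² + (9)²) = √81 = 9
|LM| = √((-12)² + (0)²) = √144 = 12
|MN| = √((5)² + (-12)²) = √169 = 13
|NJ| = √((12)² + (-9)²) = √225 = 15
Perimeter = 13 + 9 + 12 + 13 + 15 = 62.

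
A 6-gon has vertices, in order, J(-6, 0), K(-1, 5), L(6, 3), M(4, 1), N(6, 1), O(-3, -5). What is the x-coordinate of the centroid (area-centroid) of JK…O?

Apply the shoelace (surveyor's) formula. First the cross-terms c_i = x_i·y_{i+1} − x_{i+1}·y_i:
  -30, -33, -6, -2, -27, -30  ⇒  2A = -128, A = -64.
Then Σ (x_i + x_{i+1})·c_i = 154, so x̄ = 154 / (6·(-64)) = -77/192.

-77/192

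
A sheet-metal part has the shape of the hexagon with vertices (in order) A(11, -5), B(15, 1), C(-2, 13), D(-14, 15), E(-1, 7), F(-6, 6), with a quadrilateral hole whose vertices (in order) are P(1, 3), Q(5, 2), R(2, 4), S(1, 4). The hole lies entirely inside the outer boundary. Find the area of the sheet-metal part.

Outer boundary:
A→B: (11)(1) − (15)(-5) = 86
B→C: (15)(13) − (-2)(1) = 197
C→D: (-2)(15) − (-14)(13) = 152
D→E: (-14)(7) − (-1)(15) = -83
E→F: (-1)(6) − (-6)(7) = 36
F→A: (-6)(-5) − (11)(6) = -36
Σ = 352
Area = |Σ|/2 = 176.
Hole:
Apply the surveyor's formula: 2A = Σ (x_i·y_{i+1} − x_{i+1}·y_i), indices taken mod 4.
Σ = (-13) + (16) + (4) + (-1) = 6
Area = |Σ|/2 = 3.
Net area = 176 − 3 = 173.

173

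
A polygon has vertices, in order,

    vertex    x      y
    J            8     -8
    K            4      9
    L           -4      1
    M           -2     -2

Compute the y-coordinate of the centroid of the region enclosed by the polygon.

Apply the surveyor's formula. First the cross-terms c_i = x_i·y_{i+1} − x_{i+1}·y_i:
  104, 40, 10, 32  ⇒  2A = 186, A = 93.
Then Σ (y_i + y_{i+1})·c_i = 174, so ȳ = 174 / (6·93) = 29/93.

29/93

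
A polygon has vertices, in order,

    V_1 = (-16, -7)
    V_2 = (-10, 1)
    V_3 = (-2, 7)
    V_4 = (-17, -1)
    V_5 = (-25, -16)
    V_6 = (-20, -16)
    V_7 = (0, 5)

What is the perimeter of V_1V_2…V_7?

|V_1V_2| = √((6)² + (8)²) = √100 = 10
|V_2V_3| = √((8)² + (6)²) = √100 = 10
|V_3V_4| = √((-15)² + (-8)²) = √289 = 17
|V_4V_5| = √((-8)² + (-15)²) = √289 = 17
|V_5V_6| = √((5)² + (0)²) = √25 = 5
|V_6V_7| = √((20)² + (21)²) = √841 = 29
|V_7V_1| = √((-16)² + (-12)²) = √400 = 20
Perimeter = 10 + 10 + 17 + 17 + 5 + 29 + 20 = 108.

108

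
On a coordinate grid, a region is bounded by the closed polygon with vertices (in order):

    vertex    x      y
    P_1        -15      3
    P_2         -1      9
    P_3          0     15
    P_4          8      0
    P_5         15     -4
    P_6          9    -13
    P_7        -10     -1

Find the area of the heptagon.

321

Apply the shoelace formula: 2A = Σ (x_i·y_{i+1} − x_{i+1}·y_i), indices taken mod 7.
Σ = (-132) + (-15) + (-120) + (-32) + (-159) + (-139) + (-45) = -642
Area = |Σ|/2 = 321.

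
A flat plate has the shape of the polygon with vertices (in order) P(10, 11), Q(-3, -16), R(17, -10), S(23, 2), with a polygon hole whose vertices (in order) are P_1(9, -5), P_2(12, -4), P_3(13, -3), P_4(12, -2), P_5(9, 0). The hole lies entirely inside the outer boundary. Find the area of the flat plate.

324.5

Outer boundary:
Σ = (-127) + (302) + (264) + (233) = 672
Area = |Σ|/2 = 336.
Hole:
Apply the shoelace (surveyor's) formula: 2A = Σ (x_i·y_{i+1} − x_{i+1}·y_i), indices taken mod 5.
Σ = (24) + (16) + (10) + (18) + (-45) = 23
Area = |Σ|/2 = 11.5.
Net area = 336 − 11.5 = 324.5.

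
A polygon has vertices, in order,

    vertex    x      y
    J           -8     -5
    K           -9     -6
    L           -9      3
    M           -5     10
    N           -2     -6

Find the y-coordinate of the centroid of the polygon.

Apply the surveyor's formula. First the cross-terms c_i = x_i·y_{i+1} − x_{i+1}·y_i:
  3, -81, -75, 50, -38  ⇒  2A = -141, A = -70.5.
Then Σ (y_i + y_{i+1})·c_i = -147, so ȳ = -147 / (6·(-70.5)) = 49/141.

49/141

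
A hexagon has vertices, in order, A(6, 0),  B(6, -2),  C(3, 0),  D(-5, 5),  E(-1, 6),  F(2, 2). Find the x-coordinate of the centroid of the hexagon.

Apply the shoelace (surveyor's) formula. First the cross-terms c_i = x_i·y_{i+1} − x_{i+1}·y_i:
  -12, 6, 15, -25, -14, -12  ⇒  2A = -42, A = -21.
Then Σ (x_i + x_{i+1})·c_i = -80, so x̄ = -80 / (6·(-21)) = 40/63.

40/63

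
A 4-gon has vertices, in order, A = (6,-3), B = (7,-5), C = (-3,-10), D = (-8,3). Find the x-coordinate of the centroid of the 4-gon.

Apply the surveyor's formula. First the cross-terms c_i = x_i·y_{i+1} − x_{i+1}·y_i:
  -9, -85, -89, 6  ⇒  2A = -177, A = -88.5.
Then Σ (x_i + x_{i+1})·c_i = 510, so x̄ = 510 / (6·(-88.5)) = -170/177.

-170/177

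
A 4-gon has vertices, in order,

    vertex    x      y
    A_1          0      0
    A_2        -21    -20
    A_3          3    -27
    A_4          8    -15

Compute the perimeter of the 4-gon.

84

|A_1A_2| = √((-21)² + (-20)²) = √841 = 29
|A_2A_3| = √((24)² + (-7)²) = √625 = 25
|A_3A_4| = √((5)² + (12)²) = √169 = 13
|A_4A_1| = √((-8)² + (15)²) = √289 = 17
Perimeter = 29 + 25 + 13 + 17 = 84.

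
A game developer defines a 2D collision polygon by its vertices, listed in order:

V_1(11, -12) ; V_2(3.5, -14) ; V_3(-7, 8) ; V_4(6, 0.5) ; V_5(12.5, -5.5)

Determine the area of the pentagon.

181.125

Σ = (-112) + (-70) + (-51.5) + (-39.25) + (-89.5) = -362.25
Area = |Σ|/2 = 181.125.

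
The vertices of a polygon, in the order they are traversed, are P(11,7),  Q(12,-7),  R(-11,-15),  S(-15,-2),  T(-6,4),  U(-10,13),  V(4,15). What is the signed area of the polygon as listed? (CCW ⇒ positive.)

Apply Gauss's area formula: 2A = Σ (x_i·y_{i+1} − x_{i+1}·y_i), indices taken mod 7.
P→Q: (11)(-7) − (12)(7) = -161
Q→R: (12)(-15) − (-11)(-7) = -257
R→S: (-11)(-2) − (-15)(-15) = -203
S→T: (-15)(4) − (-6)(-2) = -72
T→U: (-6)(13) − (-10)(4) = -38
U→V: (-10)(15) − (4)(13) = -202
V→P: (4)(7) − (11)(15) = -137
Σ = -1070
Signed area = Σ/2 = -535 (negative ⇒ clockwise traversal).

-535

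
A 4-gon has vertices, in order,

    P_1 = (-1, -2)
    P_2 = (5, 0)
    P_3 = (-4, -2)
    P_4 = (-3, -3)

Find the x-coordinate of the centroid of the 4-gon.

Apply the shoelace (surveyor's) formula. First the cross-terms c_i = x_i·y_{i+1} − x_{i+1}·y_i:
  10, -10, 6, 3  ⇒  2A = 9, A = 4.5.
Then Σ (x_i + x_{i+1})·c_i = -24, so x̄ = -24 / (6·4.5) = -8/9.

-8/9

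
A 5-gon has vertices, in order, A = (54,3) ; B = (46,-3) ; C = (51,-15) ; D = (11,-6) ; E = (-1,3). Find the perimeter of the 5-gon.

|AB| = √((-8)² + (-6)²) = √100 = 10
|BC| = √((5)² + (-12)²) = √169 = 13
|CD| = √((-40)² + (9)²) = √1681 = 41
|DE| = √((-12)² + (9)²) = √225 = 15
|EA| = √((55)² + (0)²) = √3025 = 55
Perimeter = 10 + 13 + 41 + 15 + 55 = 134.

134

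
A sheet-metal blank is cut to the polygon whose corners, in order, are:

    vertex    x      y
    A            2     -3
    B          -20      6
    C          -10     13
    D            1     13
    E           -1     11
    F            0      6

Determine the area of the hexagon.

Apply the shoelace formula: 2A = Σ (x_i·y_{i+1} − x_{i+1}·y_i), indices taken mod 6.
Cross-terms: -48, -200, -143, 24, -6, -12  ⇒  Σ = -385
Area = |Σ|/2 = 192.5.

192.5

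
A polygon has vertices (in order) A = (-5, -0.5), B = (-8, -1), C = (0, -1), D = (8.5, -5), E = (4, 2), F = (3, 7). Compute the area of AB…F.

A→B: (-5)(-1) − (-8)(-0.5) = 1
B→C: (-8)(-1) − (0)(-1) = 8
C→D: (0)(-5) − (8.5)(-1) = 8.5
D→E: (8.5)(2) − (4)(-5) = 37
E→F: (4)(7) − (3)(2) = 22
F→A: (3)(-0.5) − (-5)(7) = 33.5
Σ = 110
Area = |Σ|/2 = 55.

55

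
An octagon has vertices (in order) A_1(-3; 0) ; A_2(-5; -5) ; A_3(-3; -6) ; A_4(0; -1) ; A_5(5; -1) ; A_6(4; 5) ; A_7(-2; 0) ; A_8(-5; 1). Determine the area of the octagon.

39

Apply the shoelace (surveyor's) formula: 2A = Σ (x_i·y_{i+1} − x_{i+1}·y_i), indices taken mod 8.
Σ = (15) + (15) + (3) + (5) + (29) + (10) + (-2) + (3) = 78
Area = |Σ|/2 = 39.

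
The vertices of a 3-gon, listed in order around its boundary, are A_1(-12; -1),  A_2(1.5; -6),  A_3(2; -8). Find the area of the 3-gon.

Apply the surveyor's formula: 2A = Σ (x_i·y_{i+1} − x_{i+1}·y_i), indices taken mod 3.
Σ = (73.5) + (0) + (-98) = -24.5
Area = |Σ|/2 = 12.25.

12.25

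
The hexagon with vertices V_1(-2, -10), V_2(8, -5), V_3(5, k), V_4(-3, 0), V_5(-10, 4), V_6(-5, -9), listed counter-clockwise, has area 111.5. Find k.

Write out the shoelace sum; only the two edges meeting at V_3 involve k:
2·Area = [(8·k − 5·(-5)) + (5·0 − (-3)·k)] + 220
       = 11·k + 245 = 223
⇒ k = -2.

-2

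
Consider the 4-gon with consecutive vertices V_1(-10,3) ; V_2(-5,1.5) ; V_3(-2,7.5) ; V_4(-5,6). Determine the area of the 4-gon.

Apply the surveyor's formula: 2A = Σ (x_i·y_{i+1} − x_{i+1}·y_i), indices taken mod 4.
Σ = (0) + (-34.5) + (25.5) + (45) = 36
Area = |Σ|/2 = 18.

18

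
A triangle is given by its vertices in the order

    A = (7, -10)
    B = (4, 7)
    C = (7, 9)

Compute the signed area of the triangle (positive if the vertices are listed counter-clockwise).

Σ = (89) + (-13) + (-133) = -57
Signed area = Σ/2 = -28.5 (negative ⇒ clockwise traversal).

-28.5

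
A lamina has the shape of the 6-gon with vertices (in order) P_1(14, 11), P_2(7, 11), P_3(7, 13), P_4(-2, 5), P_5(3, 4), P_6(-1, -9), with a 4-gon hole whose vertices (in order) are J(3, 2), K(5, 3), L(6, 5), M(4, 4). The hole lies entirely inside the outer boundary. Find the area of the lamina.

Outer boundary:
Apply the shoelace (surveyor's) formula: 2A = Σ (x_i·y_{i+1} − x_{i+1}·y_i), indices taken mod 6.
P_1→P_2: (14)(11) − (7)(11) = 77
P_2→P_3: (7)(13) − (7)(11) = 14
P_3→P_4: (7)(5) − (-2)(13) = 61
P_4→P_5: (-2)(4) − (3)(5) = -23
P_5→P_6: (3)(-9) − (-1)(4) = -23
P_6→P_1: (-1)(11) − (14)(-9) = 115
Σ = 221
Area = |Σ|/2 = 110.5.
Hole:
Apply the surveyor's formula: 2A = Σ (x_i·y_{i+1} − x_{i+1}·y_i), indices taken mod 4.
Σ = (-1) + (7) + (4) + (-4) = 6
Area = |Σ|/2 = 3.
Net area = 110.5 − 3 = 107.5.

107.5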